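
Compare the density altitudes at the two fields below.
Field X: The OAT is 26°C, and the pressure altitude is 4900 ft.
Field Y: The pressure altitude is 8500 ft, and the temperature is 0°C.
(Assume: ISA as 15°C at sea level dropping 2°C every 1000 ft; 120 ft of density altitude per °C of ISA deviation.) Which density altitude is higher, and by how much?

Field Y by 1344 ft

Field X: ISA temp = 5.2°C, deviation +20.8°C, DA = 4900 + 120 × 20.8 = 7396 ft.
Field Y: ISA temp = -2°C, deviation +2°C, DA = 8500 + 120 × 2 = 8740 ft.
Field Y is higher by 8740 − 7396 = 1344 ft.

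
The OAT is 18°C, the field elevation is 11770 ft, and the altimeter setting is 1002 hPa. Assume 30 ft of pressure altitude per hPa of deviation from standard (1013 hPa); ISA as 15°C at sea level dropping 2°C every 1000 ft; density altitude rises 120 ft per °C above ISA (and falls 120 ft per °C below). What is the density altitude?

Pressure altitude = 11770 + (1013 − 1002) × 30 = 11770 + (+330) = 12100 ft.
ISA temperature at 12100 ft = 15 − 2 × (12100/1000) = -9.2°C.
ISA deviation = 18 − (-9.2) = +27.2°C.
Density altitude = 12100 + 120 × (27.2) = 15364 ft.

15364 ft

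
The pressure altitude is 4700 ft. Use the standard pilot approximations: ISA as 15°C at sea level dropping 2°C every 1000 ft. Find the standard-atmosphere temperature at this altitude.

ISA temperature = 15 − 2 × (4700/1000) = 15 − 9.4 = 5.6°C.

5.6°C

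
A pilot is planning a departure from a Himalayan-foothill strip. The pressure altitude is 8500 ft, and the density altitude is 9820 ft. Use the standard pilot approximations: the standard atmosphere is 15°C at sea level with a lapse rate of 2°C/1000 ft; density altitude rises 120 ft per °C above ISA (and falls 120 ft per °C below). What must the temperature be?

9°C

Density altitude − pressure altitude = 9820 − 8500 = +1320 ft.
At 120 ft/°C that is an ISA deviation of 1320/120 = +11°C.
ISA temperature at 8500 ft = 15 − 2 × (8500/1000) = -2°C.
OAT = ISA + deviation = -2 + (+11) = 9°C.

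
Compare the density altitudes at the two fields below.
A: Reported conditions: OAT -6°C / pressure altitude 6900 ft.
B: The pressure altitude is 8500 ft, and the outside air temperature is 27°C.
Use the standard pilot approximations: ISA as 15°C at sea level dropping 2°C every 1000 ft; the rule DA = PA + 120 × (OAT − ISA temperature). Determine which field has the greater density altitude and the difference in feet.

B by 5944 ft

A: ISA temp = 1.2°C, deviation -7.2°C, DA = 6900 + 120 × (-7.2) = 6036 ft.
B: ISA temp = -2°C, deviation +29°C, DA = 8500 + 120 × 29 = 11980 ft.
B is higher by 11980 − 6036 = 5944 ft.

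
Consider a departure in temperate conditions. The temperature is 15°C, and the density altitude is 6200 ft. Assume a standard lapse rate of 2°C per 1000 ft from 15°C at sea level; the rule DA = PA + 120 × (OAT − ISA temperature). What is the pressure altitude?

DA = PA + 120 × (OAT − (15 − 2·PA/1000)) = PA + 120·OAT − 1800 + 0.24·PA = 1.24·PA + 120·OAT − 1800.
So 1.24·PA = 6200 − 120 × 15 + 1800 = 6200.
PA = 6200 / 1.24 = 5000 ft.

5000 ft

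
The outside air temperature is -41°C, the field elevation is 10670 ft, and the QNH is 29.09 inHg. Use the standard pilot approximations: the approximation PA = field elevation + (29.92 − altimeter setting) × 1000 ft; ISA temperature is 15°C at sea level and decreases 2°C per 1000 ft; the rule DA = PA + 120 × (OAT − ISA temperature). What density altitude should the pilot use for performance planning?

Pressure altitude = 10670 + (29.92 − 29.09) × 1000 = 10670 + (+830) = 11500 ft.
ISA temperature at 11500 ft = 15 − 2 × (11500/1000) = -8°C.
ISA deviation = -41 − (-8) = -33°C.
Density altitude = 11500 + 120 × (-33) = 7540 ft.

7540 ft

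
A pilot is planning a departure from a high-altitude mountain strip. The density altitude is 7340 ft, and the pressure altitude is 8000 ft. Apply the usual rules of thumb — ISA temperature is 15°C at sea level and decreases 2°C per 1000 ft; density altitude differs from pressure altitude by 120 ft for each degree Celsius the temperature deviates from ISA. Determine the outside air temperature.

Density altitude − pressure altitude = 7340 − 8000 = -660 ft.
At 120 ft/°C that is an ISA deviation of -660/120 = -5.5°C.
ISA temperature at 8000 ft = 15 − 2 × (8000/1000) = -1°C.
OAT = ISA + deviation = -1 + (-5.5) = -6.5°C.

-6.5°C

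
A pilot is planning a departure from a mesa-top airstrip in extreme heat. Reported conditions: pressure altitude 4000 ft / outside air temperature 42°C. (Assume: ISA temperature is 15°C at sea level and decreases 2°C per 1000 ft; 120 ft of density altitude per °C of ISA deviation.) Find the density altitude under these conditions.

ISA temperature at 4000 ft = 15 − 2 × (4000/1000) = 7°C.
ISA deviation = 42 − 7 = +35°C.
Density altitude = 4000 + 120 × (35) = 4000 + (+4200) = 8200 ft.

8200 ft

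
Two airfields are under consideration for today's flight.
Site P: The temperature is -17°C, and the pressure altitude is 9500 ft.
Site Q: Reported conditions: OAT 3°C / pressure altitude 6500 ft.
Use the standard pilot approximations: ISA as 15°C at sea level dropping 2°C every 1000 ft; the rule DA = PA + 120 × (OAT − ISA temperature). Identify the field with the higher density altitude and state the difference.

Site P: ISA temp = -4°C, deviation -13°C, DA = 9500 + 120 × (-13) = 7940 ft.
Site Q: ISA temp = 2°C, deviation +1°C, DA = 6500 + 120 × 1 = 6620 ft.
Site P is higher by 7940 − 6620 = 1320 ft.

Site P by 1320 ft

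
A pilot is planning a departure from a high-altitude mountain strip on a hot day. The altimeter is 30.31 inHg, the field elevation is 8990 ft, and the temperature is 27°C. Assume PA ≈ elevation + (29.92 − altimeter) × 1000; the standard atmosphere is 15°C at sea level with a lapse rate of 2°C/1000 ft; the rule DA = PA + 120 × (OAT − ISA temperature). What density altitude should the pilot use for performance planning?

12104 ft

Pressure altitude = 8990 + (29.92 − 30.31) × 1000 = 8990 + (-390) = 8600 ft.
ISA temperature at 8600 ft = 15 − 2 × (8600/1000) = -2.2°C.
ISA deviation = 27 − (-2.2) = +29.2°C.
Density altitude = 8600 + 120 × (29.2) = 12104 ft.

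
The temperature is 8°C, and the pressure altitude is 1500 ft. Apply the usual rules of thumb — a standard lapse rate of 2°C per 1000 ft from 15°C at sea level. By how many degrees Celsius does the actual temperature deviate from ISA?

ISA-4°C

ISA temperature at 1500 ft = 15 − 2 × (1500/1000) = 12°C.
Deviation = OAT − ISA = 8 − 12 = -4°C.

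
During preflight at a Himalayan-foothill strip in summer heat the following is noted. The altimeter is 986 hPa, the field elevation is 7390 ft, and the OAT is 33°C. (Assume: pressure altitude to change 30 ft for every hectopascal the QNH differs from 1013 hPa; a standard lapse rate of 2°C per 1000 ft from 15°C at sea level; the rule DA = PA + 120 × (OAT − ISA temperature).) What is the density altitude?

Pressure altitude = 7390 + (1013 − 986) × 30 = 7390 + (+810) = 8200 ft.
ISA temperature at 8200 ft = 15 − 2 × (8200/1000) = -1.4°C.
ISA deviation = 33 − (-1.4) = +34.4°C.
Density altitude = 8200 + 120 × (34.4) = 12328 ft.

12328 ft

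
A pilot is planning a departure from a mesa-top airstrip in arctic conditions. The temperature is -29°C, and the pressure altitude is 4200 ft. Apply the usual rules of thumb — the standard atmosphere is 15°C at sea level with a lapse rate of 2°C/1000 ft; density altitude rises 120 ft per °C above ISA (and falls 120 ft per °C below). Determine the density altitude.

ISA temperature at 4200 ft = 15 − 2 × (4200/1000) = 6.6°C.
ISA deviation = -29 − 6.6 = -35.6°C.
Density altitude = 4200 + 120 × (-35.6) = 4200 + (-4272) = -72 ft.

-72 ft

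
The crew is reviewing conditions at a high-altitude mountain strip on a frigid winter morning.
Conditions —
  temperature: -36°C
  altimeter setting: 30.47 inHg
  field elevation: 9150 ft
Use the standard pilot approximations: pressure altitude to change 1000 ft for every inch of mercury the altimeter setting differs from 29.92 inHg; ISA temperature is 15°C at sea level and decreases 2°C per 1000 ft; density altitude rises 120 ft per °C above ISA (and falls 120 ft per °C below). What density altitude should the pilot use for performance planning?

Pressure altitude = 9150 + (29.92 − 30.47) × 1000 = 9150 + (-550) = 8600 ft.
ISA temperature at 8600 ft = 15 − 2 × (8600/1000) = -2.2°C.
ISA deviation = -36 − (-2.2) = -33.8°C.
Density altitude = 8600 + 120 × (-33.8) = 4544 ft.

4544 ft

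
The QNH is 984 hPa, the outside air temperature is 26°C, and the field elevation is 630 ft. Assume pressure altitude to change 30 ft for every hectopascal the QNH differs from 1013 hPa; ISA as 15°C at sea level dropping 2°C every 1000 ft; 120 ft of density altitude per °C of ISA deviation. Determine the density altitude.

3180 ft

Pressure altitude = 630 + (1013 − 984) × 30 = 630 + (+870) = 1500 ft.
ISA temperature at 1500 ft = 15 − 2 × (1500/1000) = 12°C.
ISA deviation = 26 − 12 = +14°C.
Density altitude = 1500 + 120 × (14) = 3180 ft.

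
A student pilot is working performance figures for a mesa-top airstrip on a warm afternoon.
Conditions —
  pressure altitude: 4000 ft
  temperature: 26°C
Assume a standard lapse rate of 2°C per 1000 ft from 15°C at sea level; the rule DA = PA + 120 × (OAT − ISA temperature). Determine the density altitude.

ISA temperature at 4000 ft = 15 − 2 × (4000/1000) = 7°C.
ISA deviation = 26 − 7 = +19°C.
Density altitude = 4000 + 120 × (19) = 4000 + (+2280) = 6280 ft.

6280 ft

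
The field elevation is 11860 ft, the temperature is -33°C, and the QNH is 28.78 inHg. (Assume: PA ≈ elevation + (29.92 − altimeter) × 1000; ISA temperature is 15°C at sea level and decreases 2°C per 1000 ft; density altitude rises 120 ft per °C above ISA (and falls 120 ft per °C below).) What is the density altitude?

Pressure altitude = 11860 + (29.92 − 28.78) × 1000 = 11860 + (+1140) = 13000 ft.
ISA temperature at 13000 ft = 15 − 2 × (13000/1000) = -11°C.
ISA deviation = -33 − (-11) = -22°C.
Density altitude = 13000 + 120 × (-22) = 10360 ft.

10360 ft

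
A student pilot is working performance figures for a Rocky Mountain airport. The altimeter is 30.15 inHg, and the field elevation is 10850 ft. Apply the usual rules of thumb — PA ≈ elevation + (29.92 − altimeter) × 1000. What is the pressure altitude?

Pressure correction = (29.92 − 30.15) × 1000 = -230 ft.
Pressure altitude = 10850 + (-230) = 10620 ft.

10620 ft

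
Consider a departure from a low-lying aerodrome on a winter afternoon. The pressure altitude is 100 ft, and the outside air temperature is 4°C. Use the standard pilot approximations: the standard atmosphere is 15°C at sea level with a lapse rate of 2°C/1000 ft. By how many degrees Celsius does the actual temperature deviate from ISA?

ISA temperature at 100 ft = 15 − 2 × (100/1000) = 14.8°C.
Deviation = OAT − ISA = 4 − 14.8 = -10.8°C.

ISA-10.8°C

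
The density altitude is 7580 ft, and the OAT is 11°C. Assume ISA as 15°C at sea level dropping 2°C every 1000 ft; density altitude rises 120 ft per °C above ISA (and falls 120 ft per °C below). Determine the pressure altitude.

DA = PA + 120 × (OAT − (15 − 2·PA/1000)) = PA + 120·OAT − 1800 + 0.24·PA = 1.24·PA + 120·OAT − 1800.
So 1.24·PA = 7580 − 120 × 11 + 1800 = 8060.
PA = 8060 / 1.24 = 6500 ft.

6500 ft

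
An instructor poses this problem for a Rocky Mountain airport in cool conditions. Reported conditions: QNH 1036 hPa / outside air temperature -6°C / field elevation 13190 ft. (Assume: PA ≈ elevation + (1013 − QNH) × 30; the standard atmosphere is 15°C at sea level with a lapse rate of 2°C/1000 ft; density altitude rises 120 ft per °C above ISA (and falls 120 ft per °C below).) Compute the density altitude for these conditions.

Pressure altitude = 13190 + (1013 − 1036) × 30 = 13190 + (-690) = 12500 ft.
ISA temperature at 12500 ft = 15 − 2 × (12500/1000) = -10°C.
ISA deviation = -6 − (-10) = +4°C.
Density altitude = 12500 + 120 × (4) = 12980 ft.

12980 ft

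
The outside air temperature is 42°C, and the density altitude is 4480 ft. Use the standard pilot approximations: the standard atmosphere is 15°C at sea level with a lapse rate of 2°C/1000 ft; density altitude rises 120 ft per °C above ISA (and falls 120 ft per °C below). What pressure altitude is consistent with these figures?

DA = PA + 120 × (OAT − (15 − 2·PA/1000)) = PA + 120·OAT − 1800 + 0.24·PA = 1.24·PA + 120·OAT − 1800.
So 1.24·PA = 4480 − 120 × 42 + 1800 = 1240.
PA = 1240 / 1.24 = 1000 ft.

1000 ft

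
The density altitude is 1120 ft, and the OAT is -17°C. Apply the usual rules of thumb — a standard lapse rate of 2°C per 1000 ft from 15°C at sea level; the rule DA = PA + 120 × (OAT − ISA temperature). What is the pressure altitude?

4000 ft

DA = PA + 120 × (OAT − (15 − 2·PA/1000)) = PA + 120·OAT − 1800 + 0.24·PA = 1.24·PA + 120·OAT − 1800.
So 1.24·PA = 1120 − 120 × (-17) + 1800 = 4960.
PA = 4960 / 1.24 = 4000 ft.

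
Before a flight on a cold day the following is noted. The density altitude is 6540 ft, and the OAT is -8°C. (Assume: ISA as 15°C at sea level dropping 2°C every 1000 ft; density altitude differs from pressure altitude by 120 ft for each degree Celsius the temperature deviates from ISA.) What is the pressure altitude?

7500 ft

DA = PA + 120 × (OAT − (15 − 2·PA/1000)) = PA + 120·OAT − 1800 + 0.24·PA = 1.24·PA + 120·OAT − 1800.
So 1.24·PA = 6540 − 120 × (-8) + 1800 = 9300.
PA = 9300 / 1.24 = 7500 ft.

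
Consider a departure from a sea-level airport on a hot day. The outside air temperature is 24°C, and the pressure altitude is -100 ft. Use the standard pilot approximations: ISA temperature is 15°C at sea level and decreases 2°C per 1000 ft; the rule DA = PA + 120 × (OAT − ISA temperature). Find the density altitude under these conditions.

956 ft

ISA temperature at -100 ft = 15 − 2 × (-100/1000) = 15.2°C.
ISA deviation = 24 − 15.2 = +8.8°C.
Density altitude = -100 + 120 × (8.8) = -100 + (+1056) = 956 ft.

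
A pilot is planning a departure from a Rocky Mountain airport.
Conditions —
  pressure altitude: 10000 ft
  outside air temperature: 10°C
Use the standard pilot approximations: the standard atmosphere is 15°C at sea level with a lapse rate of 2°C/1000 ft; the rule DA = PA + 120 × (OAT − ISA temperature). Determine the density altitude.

11800 ft

ISA temperature at 10000 ft = 15 − 2 × (10000/1000) = -5°C.
ISA deviation = 10 − (-5) = +15°C.
Density altitude = 10000 + 120 × (15) = 10000 + (+1800) = 11800 ft.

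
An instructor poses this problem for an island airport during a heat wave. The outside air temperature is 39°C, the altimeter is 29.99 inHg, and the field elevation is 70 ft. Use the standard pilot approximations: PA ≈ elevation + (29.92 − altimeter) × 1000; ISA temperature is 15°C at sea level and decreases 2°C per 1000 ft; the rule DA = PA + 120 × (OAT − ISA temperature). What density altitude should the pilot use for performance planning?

2880 ft

Pressure altitude = 70 + (29.92 − 29.99) × 1000 = 70 + (-70) = 0 ft.
ISA temperature at 0 ft = 15 − 2 × (0/1000) = 15°C.
ISA deviation = 39 − 15 = +24°C.
Density altitude = 0 + 120 × (24) = 2880 ft.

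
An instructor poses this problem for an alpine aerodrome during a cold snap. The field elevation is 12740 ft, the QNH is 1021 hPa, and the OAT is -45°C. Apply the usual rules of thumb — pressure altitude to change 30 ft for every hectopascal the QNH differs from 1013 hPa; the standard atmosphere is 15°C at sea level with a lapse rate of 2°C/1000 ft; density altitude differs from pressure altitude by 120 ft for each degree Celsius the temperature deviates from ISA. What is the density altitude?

8300 ft

Pressure altitude = 12740 + (1013 − 1021) × 30 = 12740 + (-240) = 12500 ft.
ISA temperature at 12500 ft = 15 − 2 × (12500/1000) = -10°C.
ISA deviation = -45 − (-10) = -35°C.
Density altitude = 12500 + 120 × (-35) = 8300 ft.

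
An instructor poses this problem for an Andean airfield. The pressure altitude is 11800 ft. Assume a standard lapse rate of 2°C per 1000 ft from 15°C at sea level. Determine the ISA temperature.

-8.6°C

ISA temperature = 15 − 2 × (11800/1000) = 15 − 23.6 = -8.6°C.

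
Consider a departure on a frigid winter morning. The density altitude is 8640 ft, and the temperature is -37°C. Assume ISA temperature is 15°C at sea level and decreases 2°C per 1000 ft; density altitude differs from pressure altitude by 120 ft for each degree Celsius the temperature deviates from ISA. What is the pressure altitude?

12000 ft

DA = PA + 120 × (OAT − (15 − 2·PA/1000)) = PA + 120·OAT − 1800 + 0.24·PA = 1.24·PA + 120·OAT − 1800.
So 1.24·PA = 8640 − 120 × (-37) + 1800 = 14880.
PA = 14880 / 1.24 = 12000 ft.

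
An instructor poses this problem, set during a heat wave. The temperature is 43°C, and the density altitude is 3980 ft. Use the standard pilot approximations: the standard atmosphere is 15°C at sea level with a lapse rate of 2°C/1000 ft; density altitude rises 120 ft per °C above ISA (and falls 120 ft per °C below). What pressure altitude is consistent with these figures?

DA = PA + 120 × (OAT − (15 − 2·PA/1000)) = PA + 120·OAT − 1800 + 0.24·PA = 1.24·PA + 120·OAT − 1800.
So 1.24·PA = 3980 − 120 × 43 + 1800 = 620.
PA = 620 / 1.24 = 500 ft.

500 ft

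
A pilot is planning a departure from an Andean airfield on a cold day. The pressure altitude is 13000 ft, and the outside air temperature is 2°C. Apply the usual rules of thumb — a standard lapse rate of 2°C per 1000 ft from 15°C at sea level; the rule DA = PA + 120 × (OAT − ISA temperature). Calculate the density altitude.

ISA temperature at 13000 ft = 15 − 2 × (13000/1000) = -11°C.
ISA deviation = 2 − (-11) = +13°C.
Density altitude = 13000 + 120 × (13) = 13000 + (+1560) = 14560 ft.

14560 ft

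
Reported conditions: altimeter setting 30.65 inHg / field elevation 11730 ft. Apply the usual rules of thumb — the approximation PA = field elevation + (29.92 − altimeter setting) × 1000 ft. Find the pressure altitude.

Pressure correction = (29.92 − 30.65) × 1000 = -730 ft.
Pressure altitude = 11730 + (-730) = 11000 ft.

11000 ft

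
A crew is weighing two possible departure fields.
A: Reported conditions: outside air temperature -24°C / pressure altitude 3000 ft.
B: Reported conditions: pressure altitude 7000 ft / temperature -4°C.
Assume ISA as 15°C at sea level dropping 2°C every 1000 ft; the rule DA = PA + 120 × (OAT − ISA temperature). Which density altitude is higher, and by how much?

A: ISA temp = 9°C, deviation -33°C, DA = 3000 + 120 × (-33) = -960 ft.
B: ISA temp = 1°C, deviation -5°C, DA = 7000 + 120 × (-5) = 6400 ft.
B is higher by 6400 − (-960) = 7360 ft.

B by 7360 ft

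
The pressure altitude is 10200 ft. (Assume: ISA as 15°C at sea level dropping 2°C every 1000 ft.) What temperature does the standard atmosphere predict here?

ISA temperature = 15 − 2 × (10200/1000) = 15 − 20.4 = -5.4°C.

-5.4°C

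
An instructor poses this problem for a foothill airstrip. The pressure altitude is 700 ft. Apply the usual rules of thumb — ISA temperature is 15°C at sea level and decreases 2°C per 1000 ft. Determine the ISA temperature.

13.6°C

ISA temperature = 15 − 2 × (700/1000) = 15 − 1.4 = 13.6°C.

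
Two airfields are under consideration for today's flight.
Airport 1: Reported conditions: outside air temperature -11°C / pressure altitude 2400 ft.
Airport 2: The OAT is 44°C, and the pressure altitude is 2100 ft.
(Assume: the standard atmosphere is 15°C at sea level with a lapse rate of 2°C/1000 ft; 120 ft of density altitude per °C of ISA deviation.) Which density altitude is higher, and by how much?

Airport 2 by 6228 ft

Airport 1: ISA temp = 10.2°C, deviation -21.2°C, DA = 2400 + 120 × (-21.2) = -144 ft.
Airport 2: ISA temp = 10.8°C, deviation +33.2°C, DA = 2100 + 120 × 33.2 = 6084 ft.
Airport 2 is higher by 6084 − (-144) = 6228 ft.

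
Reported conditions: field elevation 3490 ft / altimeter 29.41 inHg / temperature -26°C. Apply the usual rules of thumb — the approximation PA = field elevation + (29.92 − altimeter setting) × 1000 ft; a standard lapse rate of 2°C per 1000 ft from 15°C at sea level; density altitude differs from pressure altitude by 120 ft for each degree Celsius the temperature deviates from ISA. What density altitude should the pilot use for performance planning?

Pressure altitude = 3490 + (29.92 − 29.41) × 1000 = 3490 + (+510) = 4000 ft.
ISA temperature at 4000 ft = 15 − 2 × (4000/1000) = 7°C.
ISA deviation = -26 − 7 = -33°C.
Density altitude = 4000 + 120 × (-33) = 40 ft.

40 ft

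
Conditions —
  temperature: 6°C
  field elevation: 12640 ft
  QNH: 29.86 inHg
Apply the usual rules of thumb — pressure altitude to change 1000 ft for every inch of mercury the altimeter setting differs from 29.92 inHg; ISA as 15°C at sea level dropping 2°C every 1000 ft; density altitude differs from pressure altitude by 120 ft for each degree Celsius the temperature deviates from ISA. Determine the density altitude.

Pressure altitude = 12640 + (29.92 − 29.86) × 1000 = 12640 + (+60) = 12700 ft.
ISA temperature at 12700 ft = 15 − 2 × (12700/1000) = -10.4°C.
ISA deviation = 6 − (-10.4) = +16.4°C.
Density altitude = 12700 + 120 × (16.4) = 14668 ft.

14668 ft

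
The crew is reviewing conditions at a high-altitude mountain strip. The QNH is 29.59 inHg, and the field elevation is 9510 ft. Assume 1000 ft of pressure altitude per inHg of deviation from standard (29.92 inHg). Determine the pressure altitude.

9840 ft

Pressure correction = (29.92 − 29.59) × 1000 = +330 ft.
Pressure altitude = 9510 + (+330) = 9840 ft.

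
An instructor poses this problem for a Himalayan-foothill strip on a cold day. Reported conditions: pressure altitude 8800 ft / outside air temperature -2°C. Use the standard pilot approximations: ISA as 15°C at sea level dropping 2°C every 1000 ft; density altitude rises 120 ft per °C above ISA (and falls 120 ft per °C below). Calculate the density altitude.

ISA temperature at 8800 ft = 15 − 2 × (8800/1000) = -2.6°C.
ISA deviation = -2 − (-2.6) = +0.6°C.
Density altitude = 8800 + 120 × (0.6) = 8800 + (+72) = 8872 ft.

8872 ft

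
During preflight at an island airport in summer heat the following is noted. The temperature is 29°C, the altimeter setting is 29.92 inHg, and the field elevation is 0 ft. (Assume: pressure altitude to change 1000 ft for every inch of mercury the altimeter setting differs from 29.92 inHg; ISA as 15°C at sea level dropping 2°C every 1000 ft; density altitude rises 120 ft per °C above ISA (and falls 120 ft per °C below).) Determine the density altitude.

Pressure altitude = 0 + (29.92 − 29.92) × 1000 = 0 + (0) = 0 ft.
ISA temperature at 0 ft = 15 − 2 × (0/1000) = 15°C.
ISA deviation = 29 − 15 = +14°C.
Density altitude = 0 + 120 × (14) = 1680 ft.

1680 ft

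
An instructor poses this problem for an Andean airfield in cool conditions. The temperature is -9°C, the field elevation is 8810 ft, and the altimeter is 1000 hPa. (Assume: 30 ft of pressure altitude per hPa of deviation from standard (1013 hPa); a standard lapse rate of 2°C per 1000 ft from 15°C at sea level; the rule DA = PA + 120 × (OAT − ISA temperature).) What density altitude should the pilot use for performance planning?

Pressure altitude = 8810 + (1013 − 1000) × 30 = 8810 + (+390) = 9200 ft.
ISA temperature at 9200 ft = 15 − 2 × (9200/1000) = -3.4°C.
ISA deviation = -9 − (-3.4) = -5.6°C.
Density altitude = 9200 + 120 × (-5.6) = 8528 ft.

8528 ft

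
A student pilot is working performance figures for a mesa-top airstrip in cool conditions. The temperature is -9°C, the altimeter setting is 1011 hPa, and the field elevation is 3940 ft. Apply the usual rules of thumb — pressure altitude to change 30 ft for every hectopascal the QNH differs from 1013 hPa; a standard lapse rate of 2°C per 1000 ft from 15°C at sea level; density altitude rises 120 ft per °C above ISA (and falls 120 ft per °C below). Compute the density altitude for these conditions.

Pressure altitude = 3940 + (1013 − 1011) × 30 = 3940 + (+60) = 4000 ft.
ISA temperature at 4000 ft = 15 − 2 × (4000/1000) = 7°C.
ISA deviation = -9 − 7 = -16°C.
Density altitude = 4000 + 120 × (-16) = 2080 ft.

2080 ft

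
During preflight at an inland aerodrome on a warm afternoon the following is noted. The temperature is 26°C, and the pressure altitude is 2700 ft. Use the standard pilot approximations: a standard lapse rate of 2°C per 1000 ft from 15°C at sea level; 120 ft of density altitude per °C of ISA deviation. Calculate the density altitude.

ISA temperature at 2700 ft = 15 − 2 × (2700/1000) = 9.6°C.
ISA deviation = 26 − 9.6 = +16.4°C.
Density altitude = 2700 + 120 × (16.4) = 2700 + (+1968) = 4668 ft.

4668 ft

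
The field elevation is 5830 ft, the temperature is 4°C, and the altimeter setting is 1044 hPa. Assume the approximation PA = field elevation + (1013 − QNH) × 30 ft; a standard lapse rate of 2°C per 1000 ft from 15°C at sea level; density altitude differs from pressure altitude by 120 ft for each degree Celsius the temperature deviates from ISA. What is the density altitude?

Pressure altitude = 5830 + (1013 − 1044) × 30 = 5830 + (-930) = 4900 ft.
ISA temperature at 4900 ft = 15 − 2 × (4900/1000) = 5.2°C.
ISA deviation = 4 − 5.2 = -1.2°C.
Density altitude = 4900 + 120 × (-1.2) = 4756 ft.

4756 ft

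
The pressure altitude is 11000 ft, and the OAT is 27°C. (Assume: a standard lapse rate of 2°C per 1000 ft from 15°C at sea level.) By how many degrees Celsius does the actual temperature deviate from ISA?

ISA temperature at 11000 ft = 15 − 2 × (11000/1000) = -7°C.
Deviation = OAT − ISA = 27 − (-7) = +34°C.

ISA+34°C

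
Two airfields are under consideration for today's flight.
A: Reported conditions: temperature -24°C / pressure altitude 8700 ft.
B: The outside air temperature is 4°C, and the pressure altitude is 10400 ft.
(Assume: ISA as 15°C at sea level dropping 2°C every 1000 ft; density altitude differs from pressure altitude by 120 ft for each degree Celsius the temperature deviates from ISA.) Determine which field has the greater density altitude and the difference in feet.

A: ISA temp = -2.4°C, deviation -21.6°C, DA = 8700 + 120 × (-21.6) = 6108 ft.
B: ISA temp = -5.8°C, deviation +9.8°C, DA = 10400 + 120 × 9.8 = 11576 ft.
B is higher by 11576 − 6108 = 5468 ft.

B by 5468 ft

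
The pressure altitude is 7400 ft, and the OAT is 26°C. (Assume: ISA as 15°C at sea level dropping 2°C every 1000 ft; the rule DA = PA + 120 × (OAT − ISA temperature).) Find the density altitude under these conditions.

10496 ft

ISA temperature at 7400 ft = 15 − 2 × (7400/1000) = 0.2°C.
ISA deviation = 26 − 0.2 = +25.8°C.
Density altitude = 7400 + 120 × (25.8) = 7400 + (+3096) = 10496 ft.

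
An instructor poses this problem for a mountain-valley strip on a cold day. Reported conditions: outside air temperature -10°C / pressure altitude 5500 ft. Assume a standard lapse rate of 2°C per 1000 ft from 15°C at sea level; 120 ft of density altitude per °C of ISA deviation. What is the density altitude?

3820 ft

ISA temperature at 5500 ft = 15 − 2 × (5500/1000) = 4°C.
ISA deviation = -10 − 4 = -14°C.
Density altitude = 5500 + 120 × (-14) = 5500 + (-1680) = 3820 ft.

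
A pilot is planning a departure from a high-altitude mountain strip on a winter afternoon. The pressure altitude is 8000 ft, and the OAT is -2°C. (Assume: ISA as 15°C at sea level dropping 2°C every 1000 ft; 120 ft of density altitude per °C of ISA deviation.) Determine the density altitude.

7880 ft

ISA temperature at 8000 ft = 15 − 2 × (8000/1000) = -1°C.
ISA deviation = -2 − (-1) = -1°C.
Density altitude = 8000 + 120 × (-1) = 8000 + (-120) = 7880 ft.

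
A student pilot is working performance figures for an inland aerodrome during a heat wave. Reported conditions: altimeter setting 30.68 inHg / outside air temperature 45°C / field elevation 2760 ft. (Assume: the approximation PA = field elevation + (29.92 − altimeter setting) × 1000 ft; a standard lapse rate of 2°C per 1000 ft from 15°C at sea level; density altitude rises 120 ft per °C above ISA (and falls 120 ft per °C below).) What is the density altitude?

6080 ft

Pressure altitude = 2760 + (29.92 − 30.68) × 1000 = 2760 + (-760) = 2000 ft.
ISA temperature at 2000 ft = 15 − 2 × (2000/1000) = 11°C.
ISA deviation = 45 − 11 = +34°C.
Density altitude = 2000 + 120 × (34) = 6080 ft.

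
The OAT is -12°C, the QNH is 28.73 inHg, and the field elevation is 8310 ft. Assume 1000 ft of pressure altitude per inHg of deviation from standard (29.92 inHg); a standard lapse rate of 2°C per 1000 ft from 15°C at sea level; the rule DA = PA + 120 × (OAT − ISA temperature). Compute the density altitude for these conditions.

Pressure altitude = 8310 + (29.92 − 28.73) × 1000 = 8310 + (+1190) = 9500 ft.
ISA temperature at 9500 ft = 15 − 2 × (9500/1000) = -4°C.
ISA deviation = -12 − (-4) = -8°C.
Density altitude = 9500 + 120 × (-8) = 8540 ft.

8540 ft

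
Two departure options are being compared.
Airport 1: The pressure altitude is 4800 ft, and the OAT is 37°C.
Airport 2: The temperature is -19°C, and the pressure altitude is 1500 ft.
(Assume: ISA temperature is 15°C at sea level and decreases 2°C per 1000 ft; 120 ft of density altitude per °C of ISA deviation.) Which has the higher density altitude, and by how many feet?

Airport 1: ISA temp = 5.4°C, deviation +31.6°C, DA = 4800 + 120 × 31.6 = 8592 ft.
Airport 2: ISA temp = 12°C, deviation -31°C, DA = 1500 + 120 × (-31) = -2220 ft.
Airport 1 is higher by 8592 − (-2220) = 10812 ft.

Airport 1 by 10812 ft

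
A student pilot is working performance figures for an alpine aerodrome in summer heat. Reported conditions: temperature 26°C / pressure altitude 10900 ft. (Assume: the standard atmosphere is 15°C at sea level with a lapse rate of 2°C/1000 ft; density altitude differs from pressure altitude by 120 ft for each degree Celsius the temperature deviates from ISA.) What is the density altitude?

14836 ft

ISA temperature at 10900 ft = 15 − 2 × (10900/1000) = -6.8°C.
ISA deviation = 26 − (-6.8) = +32.8°C.
Density altitude = 10900 + 120 × (32.8) = 10900 + (+3936) = 14836 ft.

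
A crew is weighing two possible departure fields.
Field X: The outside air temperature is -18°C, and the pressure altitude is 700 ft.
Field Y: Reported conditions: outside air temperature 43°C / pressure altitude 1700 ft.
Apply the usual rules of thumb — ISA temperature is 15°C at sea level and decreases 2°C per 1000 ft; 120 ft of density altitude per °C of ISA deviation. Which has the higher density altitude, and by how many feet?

Field X: ISA temp = 13.6°C, deviation -31.6°C, DA = 700 + 120 × (-31.6) = -3092 ft.
Field Y: ISA temp = 11.6°C, deviation +31.4°C, DA = 1700 + 120 × 31.4 = 5468 ft.
Field Y is higher by 5468 − (-3092) = 8560 ft.

Field Y by 8560 ft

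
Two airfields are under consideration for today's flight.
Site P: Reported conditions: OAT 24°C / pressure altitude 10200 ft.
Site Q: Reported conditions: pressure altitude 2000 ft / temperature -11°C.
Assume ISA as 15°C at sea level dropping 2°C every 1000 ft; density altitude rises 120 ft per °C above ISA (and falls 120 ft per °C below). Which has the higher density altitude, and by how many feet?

Site P: ISA temp = -5.4°C, deviation +29.4°C, DA = 10200 + 120 × 29.4 = 13728 ft.
Site Q: ISA temp = 11°C, deviation -22°C, DA = 2000 + 120 × (-22) = -640 ft.
Site P is higher by 13728 − (-640) = 14368 ft.

Site P by 14368 ft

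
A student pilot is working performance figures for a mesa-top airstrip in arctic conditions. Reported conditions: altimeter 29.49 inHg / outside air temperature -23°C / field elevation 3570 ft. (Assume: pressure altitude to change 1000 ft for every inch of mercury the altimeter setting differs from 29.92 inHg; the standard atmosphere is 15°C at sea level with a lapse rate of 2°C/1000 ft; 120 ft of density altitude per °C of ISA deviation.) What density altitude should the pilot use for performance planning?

Pressure altitude = 3570 + (29.92 − 29.49) × 1000 = 3570 + (+430) = 4000 ft.
ISA temperature at 4000 ft = 15 − 2 × (4000/1000) = 7°C.
ISA deviation = -23 − 7 = -30°C.
Density altitude = 4000 + 120 × (-30) = 400 ft.

400 ft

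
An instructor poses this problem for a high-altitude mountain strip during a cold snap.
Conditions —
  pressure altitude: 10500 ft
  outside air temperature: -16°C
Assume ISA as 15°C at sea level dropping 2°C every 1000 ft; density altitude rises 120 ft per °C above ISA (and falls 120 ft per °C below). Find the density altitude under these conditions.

9300 ft

ISA temperature at 10500 ft = 15 − 2 × (10500/1000) = -6°C.
ISA deviation = -16 − (-6) = -10°C.
Density altitude = 10500 + 120 × (-10) = 10500 + (-1200) = 9300 ft.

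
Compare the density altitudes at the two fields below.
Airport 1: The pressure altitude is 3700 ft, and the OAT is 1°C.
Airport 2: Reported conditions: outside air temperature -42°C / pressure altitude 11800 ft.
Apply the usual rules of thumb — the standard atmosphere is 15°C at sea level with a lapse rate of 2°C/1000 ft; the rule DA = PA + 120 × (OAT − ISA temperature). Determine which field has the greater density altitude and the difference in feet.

Airport 1: ISA temp = 7.6°C, deviation -6.6°C, DA = 3700 + 120 × (-6.6) = 2908 ft.
Airport 2: ISA temp = -8.6°C, deviation -33.4°C, DA = 11800 + 120 × (-33.4) = 7792 ft.
Airport 2 is higher by 7792 − 2908 = 4884 ft.

Airport 2 by 4884 ft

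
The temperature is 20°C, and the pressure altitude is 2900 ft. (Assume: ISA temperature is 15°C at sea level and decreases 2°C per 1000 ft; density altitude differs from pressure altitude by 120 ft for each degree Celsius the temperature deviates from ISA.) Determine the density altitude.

ISA temperature at 2900 ft = 15 − 2 × (2900/1000) = 9.2°C.
ISA deviation = 20 − 9.2 = +10.8°C.
Density altitude = 2900 + 120 × (10.8) = 2900 + (+1296) = 4196 ft.

4196 ft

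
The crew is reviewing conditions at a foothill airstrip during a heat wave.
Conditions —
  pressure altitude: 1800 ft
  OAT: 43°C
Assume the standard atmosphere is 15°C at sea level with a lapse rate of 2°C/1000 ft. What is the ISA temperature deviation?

ISA temperature at 1800 ft = 15 − 2 × (1800/1000) = 11.4°C.
Deviation = OAT − ISA = 43 − 11.4 = +31.6°C.

ISA+31.6°C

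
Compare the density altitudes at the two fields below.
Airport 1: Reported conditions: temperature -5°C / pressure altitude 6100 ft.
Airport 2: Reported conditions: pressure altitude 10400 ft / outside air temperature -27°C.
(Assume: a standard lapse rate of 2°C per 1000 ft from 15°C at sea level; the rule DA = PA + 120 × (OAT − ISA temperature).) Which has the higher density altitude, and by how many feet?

Airport 1: ISA temp = 2.8°C, deviation -7.8°C, DA = 6100 + 120 × (-7.8) = 5164 ft.
Airport 2: ISA temp = -5.8°C, deviation -21.2°C, DA = 10400 + 120 × (-21.2) = 7856 ft.
Airport 2 is higher by 7856 − 5164 = 2692 ft.

Airport 2 by 2692 ft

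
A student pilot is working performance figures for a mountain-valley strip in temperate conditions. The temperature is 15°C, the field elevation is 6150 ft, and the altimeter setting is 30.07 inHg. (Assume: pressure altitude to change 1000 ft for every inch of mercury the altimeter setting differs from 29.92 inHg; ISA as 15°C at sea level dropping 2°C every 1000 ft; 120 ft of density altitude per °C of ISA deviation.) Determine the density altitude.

Pressure altitude = 6150 + (29.92 − 30.07) × 1000 = 6150 + (-150) = 6000 ft.
ISA temperature at 6000 ft = 15 − 2 × (6000/1000) = 3°C.
ISA deviation = 15 − 3 = +12°C.
Density altitude = 6000 + 120 × (12) = 7440 ft.

7440 ft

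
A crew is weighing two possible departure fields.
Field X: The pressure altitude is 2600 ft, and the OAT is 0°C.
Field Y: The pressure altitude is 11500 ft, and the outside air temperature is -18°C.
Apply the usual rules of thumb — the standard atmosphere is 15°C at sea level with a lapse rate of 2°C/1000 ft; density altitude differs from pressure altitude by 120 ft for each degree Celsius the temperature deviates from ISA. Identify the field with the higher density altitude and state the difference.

Field Y by 8876 ft

Field X: ISA temp = 9.8°C, deviation -9.8°C, DA = 2600 + 120 × (-9.8) = 1424 ft.
Field Y: ISA temp = -8°C, deviation -10°C, DA = 11500 + 120 × (-10) = 10300 ft.
Field Y is higher by 10300 − 1424 = 8876 ft.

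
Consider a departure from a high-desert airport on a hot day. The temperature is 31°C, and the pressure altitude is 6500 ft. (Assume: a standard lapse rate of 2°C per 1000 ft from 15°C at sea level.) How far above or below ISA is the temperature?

ISA+29°C

ISA temperature at 6500 ft = 15 − 2 × (6500/1000) = 2°C.
Deviation = OAT − ISA = 31 − 2 = +29°C.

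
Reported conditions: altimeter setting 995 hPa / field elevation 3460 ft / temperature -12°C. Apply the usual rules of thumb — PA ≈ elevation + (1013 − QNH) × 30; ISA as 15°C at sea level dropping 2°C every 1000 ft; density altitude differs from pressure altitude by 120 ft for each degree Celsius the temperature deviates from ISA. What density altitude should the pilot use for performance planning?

1720 ft

Pressure altitude = 3460 + (1013 − 995) × 30 = 3460 + (+540) = 4000 ft.
ISA temperature at 4000 ft = 15 − 2 × (4000/1000) = 7°C.
ISA deviation = -12 − 7 = -19°C.
Density altitude = 4000 + 120 × (-19) = 1720 ft.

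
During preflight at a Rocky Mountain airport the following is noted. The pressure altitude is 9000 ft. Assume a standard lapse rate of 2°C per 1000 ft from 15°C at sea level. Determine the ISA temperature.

-3°C

ISA temperature = 15 − 2 × (9000/1000) = 15 − 18 = -3°C.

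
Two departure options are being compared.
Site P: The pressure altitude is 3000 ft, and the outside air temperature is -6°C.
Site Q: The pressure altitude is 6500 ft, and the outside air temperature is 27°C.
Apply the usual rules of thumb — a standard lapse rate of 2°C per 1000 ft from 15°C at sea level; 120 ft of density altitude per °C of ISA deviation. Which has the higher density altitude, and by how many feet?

Site Q by 8300 ft

Site P: ISA temp = 9°C, deviation -15°C, DA = 3000 + 120 × (-15) = 1200 ft.
Site Q: ISA temp = 2°C, deviation +25°C, DA = 6500 + 120 × 25 = 9500 ft.
Site Q is higher by 9500 − 1200 = 8300 ft.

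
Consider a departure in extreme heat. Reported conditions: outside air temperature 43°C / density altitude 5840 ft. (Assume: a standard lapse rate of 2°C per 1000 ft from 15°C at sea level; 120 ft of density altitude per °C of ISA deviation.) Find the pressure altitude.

DA = PA + 120 × (OAT − (15 − 2·PA/1000)) = PA + 120·OAT − 1800 + 0.24·PA = 1.24·PA + 120·OAT − 1800.
So 1.24·PA = 5840 − 120 × 43 + 1800 = 2480.
PA = 2480 / 1.24 = 2000 ft.

2000 ft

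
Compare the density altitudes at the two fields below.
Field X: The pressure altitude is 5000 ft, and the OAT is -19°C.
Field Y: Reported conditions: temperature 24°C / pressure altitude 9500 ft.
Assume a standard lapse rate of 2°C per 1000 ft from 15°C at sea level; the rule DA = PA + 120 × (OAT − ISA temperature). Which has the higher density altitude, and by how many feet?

Field Y by 10740 ft

Field X: ISA temp = 5°C, deviation -24°C, DA = 5000 + 120 × (-24) = 2120 ft.
Field Y: ISA temp = -4°C, deviation +28°C, DA = 9500 + 120 × 28 = 12860 ft.
Field Y is higher by 12860 − 2120 = 10740 ft.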